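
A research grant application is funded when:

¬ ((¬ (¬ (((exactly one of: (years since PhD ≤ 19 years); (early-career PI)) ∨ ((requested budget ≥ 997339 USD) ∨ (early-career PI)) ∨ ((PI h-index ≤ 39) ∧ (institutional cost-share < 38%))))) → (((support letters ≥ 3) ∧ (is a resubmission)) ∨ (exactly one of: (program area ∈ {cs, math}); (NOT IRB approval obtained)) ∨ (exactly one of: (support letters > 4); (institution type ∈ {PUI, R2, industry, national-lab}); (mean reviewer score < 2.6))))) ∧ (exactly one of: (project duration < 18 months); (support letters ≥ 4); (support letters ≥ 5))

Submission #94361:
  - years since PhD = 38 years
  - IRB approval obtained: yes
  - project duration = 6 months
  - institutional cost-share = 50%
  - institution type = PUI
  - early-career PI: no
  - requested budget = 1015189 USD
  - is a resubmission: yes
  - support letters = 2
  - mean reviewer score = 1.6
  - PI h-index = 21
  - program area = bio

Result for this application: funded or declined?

Funded

Atomic conditions:
  years since PhD ≤ 19 years: 38 ≤ 19 is false
  early-career PI: no → false
  requested budget ≥ 997339 USD: 1015189 ≥ 997339 is true
  PI h-index ≤ 39: 21 ≤ 39 is true
  institutional cost-share < 38%: 50 < 38 is false
  support letters ≥ 3: 2 ≥ 3 is false
  is a resubmission: yes → true
  program area ∈ {cs, math}: bio is not in the set → false
  NOT IRB approval obtained: yes → false
  support letters > 4: 2 > 4 is false
  institution type ∈ {PUI, R2, industry, national-lab}: PUI is in the set → true
  mean reviewer score < 2.6: 1.6 < 2.6 is true
  project duration < 18 months: 6 < 18 is true
  support letters ≥ 4: 2 ≥ 4 is false
  support letters ≥ 5: 2 ≥ 5 is false
Combine:
[1.1.1.1.1.1] exactly-one(false, false) = false
[1.1.1.1.1.2] true OR false = true
[1.1.1.1.1.3] true AND false = false
[1.1.1.1.1] false OR true OR false = true
[1.1.1.1] NOT true = false
[1.1.1] NOT false = true
[1.1.2.1] false AND true = false
[1.1.2.2] exactly-one(false, false) = false
[1.1.2.3] exactly-one(false, true, true) = false
[1.1.2] false OR false OR false = false
[1.1] true → false = false
[1] NOT false = true
[2] exactly-one(true, false, false) = true
[root] true AND true = true
Overall: true → funded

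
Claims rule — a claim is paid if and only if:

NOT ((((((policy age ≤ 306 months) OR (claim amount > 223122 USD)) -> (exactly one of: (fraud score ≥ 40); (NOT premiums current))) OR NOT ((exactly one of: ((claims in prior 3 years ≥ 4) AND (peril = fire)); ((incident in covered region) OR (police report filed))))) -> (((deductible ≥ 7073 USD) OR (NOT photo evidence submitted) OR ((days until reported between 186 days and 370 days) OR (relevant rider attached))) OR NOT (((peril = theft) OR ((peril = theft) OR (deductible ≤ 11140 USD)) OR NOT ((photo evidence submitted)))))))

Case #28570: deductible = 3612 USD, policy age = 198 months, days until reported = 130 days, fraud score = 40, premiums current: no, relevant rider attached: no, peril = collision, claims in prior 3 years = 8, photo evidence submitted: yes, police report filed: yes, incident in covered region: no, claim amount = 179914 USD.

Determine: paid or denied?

Denied

Atomic conditions:
  policy age ≤ 306 months: 198 ≤ 306 is true
  claim amount > 223122 USD: 179914 > 223122 is false
  fraud score ≥ 40: 40 ≥ 40 is true
  NOT premiums current: no → true
  claims in prior 3 years ≥ 4: 8 ≥ 4 is true
  peril = fire: collision == fire is false
  incident in covered region: no → false
  police report filed: yes → true
  deductible ≥ 7073 USD: 3612 ≥ 7073 is false
  NOT photo evidence submitted: yes → false
  days until reported between 186 days and 370 days: 130 in [186, 370] is false
  relevant rider attached: no → false
  peril = theft: collision == theft is false
  deductible ≤ 11140 USD: 3612 ≤ 11140 is true
  photo evidence submitted: yes → true
Combine:
[1.1.1.1] true OR false = true
[1.1.1.2] exactly-one(true, true) = false
[1.1.1] true → false = false
[1.1.2.1.1] true AND false = false
[1.1.2.1.2] false OR true = true
[1.1.2.1] exactly-one(false, true) = true
[1.1.2] NOT true = false
[1.1] false OR false = false
[1.2.1.3] false OR false = false
[1.2.1] false OR false OR false = false
[1.2.2.1.2] false OR true = true
[1.2.2.1.3] NOT true = false
[1.2.2.1] false OR true OR false = true
[1.2.2] NOT true = false
[1.2] false OR false = false
[1] false → false (antecedent false ⇒ implication holds) = true
[root] NOT true = false
Overall: false → denied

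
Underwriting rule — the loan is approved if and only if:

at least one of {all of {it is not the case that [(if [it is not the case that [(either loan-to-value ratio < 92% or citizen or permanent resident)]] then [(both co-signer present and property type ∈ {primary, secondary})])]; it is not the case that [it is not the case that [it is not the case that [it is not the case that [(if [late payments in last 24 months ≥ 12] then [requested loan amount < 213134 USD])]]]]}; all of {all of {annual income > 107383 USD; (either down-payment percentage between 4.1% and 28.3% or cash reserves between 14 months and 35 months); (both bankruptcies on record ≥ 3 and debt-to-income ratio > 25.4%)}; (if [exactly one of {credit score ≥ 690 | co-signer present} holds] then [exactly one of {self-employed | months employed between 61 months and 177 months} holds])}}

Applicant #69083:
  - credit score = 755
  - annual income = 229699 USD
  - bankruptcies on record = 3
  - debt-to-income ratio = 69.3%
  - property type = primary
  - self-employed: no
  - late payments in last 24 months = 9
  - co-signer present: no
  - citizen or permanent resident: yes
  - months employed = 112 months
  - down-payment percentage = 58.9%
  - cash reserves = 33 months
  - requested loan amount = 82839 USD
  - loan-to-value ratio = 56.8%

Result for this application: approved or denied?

Atomic conditions:
  loan-to-value ratio < 92%: 56.8 < 92 is true
  citizen or permanent resident: yes → true
  co-signer present: no → false
  property type ∈ {primary, secondary}: primary is in the set → true
  late payments in last 24 months ≥ 12: 9 ≥ 12 is false
  requested loan amount < 213134 USD: 82839 < 213134 is true
  annual income > 107383 USD: 229699 > 107383 is true
  down-payment percentage between 4.1% and 28.3%: 58.9 in [4.1, 28.3] is false
  cash reserves between 14 months and 35 months: 33 in [14, 35] is true
  bankruptcies on record ≥ 3: 3 ≥ 3 is true
  debt-to-income ratio > 25.4%: 69.3 > 25.4 is true
  credit score ≥ 690: 755 ≥ 690 is true
  self-employed: no → false
  months employed between 61 months and 177 months: 112 in [61, 177] is true
Combine:
[1.1.1.1.1] true OR true = true
[1.1.1.1] NOT true = false
[1.1.1.2] false AND true = false
[1.1.1] false → false (antecedent false ⇒ implication holds) = true
[1.1] NOT true = false
[1.2.1.1.1.1] false → true (antecedent false ⇒ implication holds) = true
[1.2.1.1.1] NOT true = false
[1.2.1.1] NOT false = true
[1.2.1] NOT true = false
[1.2] NOT false = true
[1] false AND true = false
[2.1.2] false OR true = true
[2.1.3] true AND true = true
[2.1] true AND true AND true = true
[2.2.1] exactly-one(true, false) = true
[2.2.2] exactly-one(false, true) = true
[2.2] true → true = true
[2] true AND true = true
[root] false OR true = true
Overall: true → approved

Approved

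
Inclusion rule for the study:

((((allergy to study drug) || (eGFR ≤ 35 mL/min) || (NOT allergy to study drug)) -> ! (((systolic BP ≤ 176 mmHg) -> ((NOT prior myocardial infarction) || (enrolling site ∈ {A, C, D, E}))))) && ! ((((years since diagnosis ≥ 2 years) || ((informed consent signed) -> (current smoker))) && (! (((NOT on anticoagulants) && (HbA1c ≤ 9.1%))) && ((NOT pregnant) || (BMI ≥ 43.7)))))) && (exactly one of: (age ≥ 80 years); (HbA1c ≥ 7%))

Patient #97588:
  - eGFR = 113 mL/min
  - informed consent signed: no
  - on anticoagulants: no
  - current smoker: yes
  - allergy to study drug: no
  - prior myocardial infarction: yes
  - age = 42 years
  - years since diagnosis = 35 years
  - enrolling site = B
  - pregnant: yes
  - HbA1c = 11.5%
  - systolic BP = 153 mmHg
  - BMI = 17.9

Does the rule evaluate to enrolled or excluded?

Atomic conditions:
  allergy to study drug: no → false
  eGFR ≤ 35 mL/min: 113 ≤ 35 is false
  NOT allergy to study drug: no → true
  systolic BP ≤ 176 mmHg: 153 ≤ 176 is true
  NOT prior myocardial infarction: yes → false
  enrolling site ∈ {A, C, D, E}: B is not in the set → false
  years since diagnosis ≥ 2 years: 35 ≥ 2 is true
  informed consent signed: no → false
  current smoker: yes → true
  NOT on anticoagulants: no → true
  HbA1c ≤ 9.1%: 11.5 ≤ 9.1 is false
  NOT pregnant: yes → false
  BMI ≥ 43.7: 17.9 ≥ 43.7 is false
  age ≥ 80 years: 42 ≥ 80 is false
  HbA1c ≥ 7%: 11.5 ≥ 7 is true
Combine:
[1.1.1] false OR false OR true = true
[1.1.2.1.2] false OR false = false
[1.1.2.1] true → false = false
[1.1.2] NOT false = true
[1.1] true → true = true
[1.2.1.1.2] false → true (antecedent false ⇒ implication holds) = true
[1.2.1.1] true OR true = true
[1.2.1.2.1.1] true AND false = false
[1.2.1.2.1] NOT false = true
[1.2.1.2.2] false OR false = false
[1.2.1.2] true AND false = false
[1.2.1] true AND false = false
[1.2] NOT false = true
[1] true AND true = true
[2] exactly-one(false, true) = true
[root] true AND true = true
Overall: true → enrolled

Enrolled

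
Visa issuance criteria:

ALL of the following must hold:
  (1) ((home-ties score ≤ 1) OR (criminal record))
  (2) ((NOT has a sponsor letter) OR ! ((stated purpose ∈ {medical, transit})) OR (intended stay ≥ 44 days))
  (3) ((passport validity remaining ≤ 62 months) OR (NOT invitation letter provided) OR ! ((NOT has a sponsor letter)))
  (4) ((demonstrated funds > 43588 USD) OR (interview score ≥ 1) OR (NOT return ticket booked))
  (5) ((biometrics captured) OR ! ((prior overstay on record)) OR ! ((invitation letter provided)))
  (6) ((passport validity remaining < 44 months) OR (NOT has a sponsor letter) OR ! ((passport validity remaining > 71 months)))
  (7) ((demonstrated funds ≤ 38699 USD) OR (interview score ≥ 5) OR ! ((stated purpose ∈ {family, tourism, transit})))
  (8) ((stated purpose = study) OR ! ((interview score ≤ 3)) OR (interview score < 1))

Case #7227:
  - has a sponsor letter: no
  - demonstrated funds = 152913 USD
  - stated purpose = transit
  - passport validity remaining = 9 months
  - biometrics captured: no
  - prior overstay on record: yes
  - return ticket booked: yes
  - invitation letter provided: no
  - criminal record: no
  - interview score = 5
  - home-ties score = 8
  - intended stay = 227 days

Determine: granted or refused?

Atomic conditions:
  home-ties score ≤ 1: 8 ≤ 1 is false
  criminal record: no → false
  NOT has a sponsor letter: no → true
  stated purpose ∈ {medical, transit}: transit is in the set → true
  intended stay ≥ 44 days: 227 ≥ 44 is true
  passport validity remaining ≤ 62 months: 9 ≤ 62 is true
  NOT invitation letter provided: no → true
  demonstrated funds > 43588 USD: 152913 > 43588 is true
  interview score ≥ 1: 5 ≥ 1 is true
  NOT return ticket booked: yes → false
  biometrics captured: no → false
  prior overstay on record: yes → true
  invitation letter provided: no → false
  passport validity remaining < 44 months: 9 < 44 is true
  passport validity remaining > 71 months: 9 > 71 is false
  demonstrated funds ≤ 38699 USD: 152913 ≤ 38699 is false
  interview score ≥ 5: 5 ≥ 5 is true
  stated purpose ∈ {family, tourism, transit}: transit is in the set → true
  stated purpose = study: transit == study is false
  interview score ≤ 3: 5 ≤ 3 is false
  interview score < 1: 5 < 1 is false
Combine:
[1] false OR false = false
[2.2] NOT true = false
[2] true OR false OR true = true
[3.3] NOT true = false
[3] true OR true OR false = true
[4] true OR true OR false = true
[5.2] NOT true = false
[5.3] NOT false = true
[5] false OR false OR true = true
[6.3] NOT false = true
[6] true OR true OR true = true
[7.3] NOT true = false
[7] false OR true OR false = true
[8.2] NOT false = true
[8] false OR true OR false = true
[root] false AND true AND true AND true AND true AND true AND true AND true = false
Overall: false → refused

Refused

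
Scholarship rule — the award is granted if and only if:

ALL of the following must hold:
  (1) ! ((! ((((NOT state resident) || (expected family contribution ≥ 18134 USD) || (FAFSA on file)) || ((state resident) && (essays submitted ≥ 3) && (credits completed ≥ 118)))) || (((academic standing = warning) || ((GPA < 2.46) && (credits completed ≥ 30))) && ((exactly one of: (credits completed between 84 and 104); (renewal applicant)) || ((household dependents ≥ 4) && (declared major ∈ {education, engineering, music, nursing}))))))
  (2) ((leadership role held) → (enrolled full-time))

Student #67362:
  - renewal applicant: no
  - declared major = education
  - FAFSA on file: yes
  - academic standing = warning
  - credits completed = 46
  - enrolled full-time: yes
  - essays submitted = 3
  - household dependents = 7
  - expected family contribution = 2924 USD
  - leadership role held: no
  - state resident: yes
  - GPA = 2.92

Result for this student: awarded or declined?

Atomic conditions:
  NOT state resident: yes → false
  expected family contribution ≥ 18134 USD: 2924 ≥ 18134 is false
  FAFSA on file: yes → true
  state resident: yes → true
  essays submitted ≥ 3: 3 ≥ 3 is true
  credits completed ≥ 118: 46 ≥ 118 is false
  academic standing = warning: warning == warning is true
  GPA < 2.46: 2.92 < 2.46 is false
  credits completed ≥ 30: 46 ≥ 30 is true
  credits completed between 84 and 104: 46 in [84, 104] is false
  renewal applicant: no → false
  household dependents ≥ 4: 7 ≥ 4 is true
  declared major ∈ {education, engineering, music, nursing}: education is in the set → true
  leadership role held: no → false
  enrolled full-time: yes → true
Combine:
[1.1.1.1.1] false OR false OR true = true
[1.1.1.1.2] true AND true AND false = false
[1.1.1.1] true OR false = true
[1.1.1] NOT true = false
[1.1.2.1.2] false AND true = false
[1.1.2.1] true OR false = true
[1.1.2.2.1] exactly-one(false, false) = false
[1.1.2.2.2] true AND true = true
[1.1.2.2] false OR true = true
[1.1.2] true AND true = true
[1.1] false OR true = true
[1] NOT true = false
[2] false → true (antecedent false ⇒ implication holds) = true
[root] false AND true = false
Overall: false → declined

Declined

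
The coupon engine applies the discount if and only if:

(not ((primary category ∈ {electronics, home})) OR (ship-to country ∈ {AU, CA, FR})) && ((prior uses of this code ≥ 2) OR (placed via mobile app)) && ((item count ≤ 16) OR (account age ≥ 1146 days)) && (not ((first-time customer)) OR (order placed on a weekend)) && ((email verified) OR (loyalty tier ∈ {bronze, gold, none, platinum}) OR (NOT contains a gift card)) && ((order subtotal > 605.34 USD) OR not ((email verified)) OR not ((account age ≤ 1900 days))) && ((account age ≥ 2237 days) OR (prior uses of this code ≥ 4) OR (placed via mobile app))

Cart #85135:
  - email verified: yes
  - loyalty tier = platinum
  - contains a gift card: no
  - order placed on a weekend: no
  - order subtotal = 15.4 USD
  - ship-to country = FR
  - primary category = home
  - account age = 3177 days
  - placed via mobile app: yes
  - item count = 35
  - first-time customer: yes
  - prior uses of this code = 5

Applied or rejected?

Rejected

Atomic conditions:
  primary category ∈ {electronics, home}: home is in the set → true
  ship-to country ∈ {AU, CA, FR}: FR is in the set → true
  prior uses of this code ≥ 2: 5 ≥ 2 is true
  placed via mobile app: yes → true
  item count ≤ 16: 35 ≤ 16 is false
  account age ≥ 1146 days: 3177 ≥ 1146 is true
  first-time customer: yes → true
  order placed on a weekend: no → false
  email verified: yes → true
  loyalty tier ∈ {bronze, gold, none, platinum}: platinum is in the set → true
  NOT contains a gift card: no → true
  order subtotal > 605.34 USD: 15.4 > 605.34 is false
  account age ≤ 1900 days: 3177 ≤ 1900 is false
  account age ≥ 2237 days: 3177 ≥ 2237 is true
  prior uses of this code ≥ 4: 5 ≥ 4 is true
Combine:
[1.1] NOT true = false
[1] false OR true = true
[2] true OR true = true
[3] false OR true = true
[4.1] NOT true = false
[4] false OR false = false
[5] true OR true OR true = true
[6.2] NOT true = false
[6.3] NOT false = true
[6] false OR false OR true = true
[7] true OR true OR true = true
[root] true AND true AND true AND false AND true AND true AND true = false
Overall: false → rejected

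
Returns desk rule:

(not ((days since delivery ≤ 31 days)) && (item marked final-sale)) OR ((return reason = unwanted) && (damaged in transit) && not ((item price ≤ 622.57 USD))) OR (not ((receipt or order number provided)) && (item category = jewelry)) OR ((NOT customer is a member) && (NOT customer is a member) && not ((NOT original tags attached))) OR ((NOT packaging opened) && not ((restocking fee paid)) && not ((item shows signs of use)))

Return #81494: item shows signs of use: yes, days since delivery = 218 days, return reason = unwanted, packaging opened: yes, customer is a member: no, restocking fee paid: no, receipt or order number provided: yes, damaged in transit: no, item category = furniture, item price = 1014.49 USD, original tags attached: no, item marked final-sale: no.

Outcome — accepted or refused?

Atomic conditions:
  days since delivery ≤ 31 days: 218 ≤ 31 is false
  item marked final-sale: no → false
  return reason = unwanted: unwanted == unwanted is true
  damaged in transit: no → false
  item price ≤ 622.57 USD: 1014.49 ≤ 622.57 is false
  receipt or order number provided: yes → true
  item category = jewelry: furniture == jewelry is false
  NOT customer is a member: no → true
  NOT original tags attached: no → true
  NOT packaging opened: yes → false
  restocking fee paid: no → false
  item shows signs of use: yes → true
Combine:
[1.1] NOT false = true
[1] true AND false = false
[2.3] NOT false = true
[2] true AND false AND true = false
[3.1] NOT true = false
[3] false AND false = false
[4.3] NOT true = false
[4] true AND true AND false = false
[5.2] NOT false = true
[5.3] NOT true = false
[5] false AND true AND false = false
[root] false OR false OR false OR false OR false = false
Overall: false → refused

Refused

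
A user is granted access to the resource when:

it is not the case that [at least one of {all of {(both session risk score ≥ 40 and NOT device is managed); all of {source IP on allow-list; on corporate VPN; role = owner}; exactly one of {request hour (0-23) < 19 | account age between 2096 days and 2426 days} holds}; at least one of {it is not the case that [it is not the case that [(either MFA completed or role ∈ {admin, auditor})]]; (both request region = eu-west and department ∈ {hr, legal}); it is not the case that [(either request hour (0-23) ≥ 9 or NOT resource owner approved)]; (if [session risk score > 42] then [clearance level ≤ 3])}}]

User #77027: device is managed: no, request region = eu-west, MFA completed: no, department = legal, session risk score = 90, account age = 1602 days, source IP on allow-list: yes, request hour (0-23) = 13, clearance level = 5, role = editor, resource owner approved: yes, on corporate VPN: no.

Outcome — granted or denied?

Denied

Atomic conditions:
  session risk score ≥ 40: 90 ≥ 40 is true
  NOT device is managed: no → true
  source IP on allow-list: yes → true
  on corporate VPN: no → false
  role = owner: editor == owner is false
  request hour (0-23) < 19: 13 < 19 is true
  account age between 2096 days and 2426 days: 1602 in [2096, 2426] is false
  MFA completed: no → false
  role ∈ {admin, auditor}: editor is not in the set → false
  request region = eu-west: eu-west == eu-west is true
  department ∈ {hr, legal}: legal is in the set → true
  request hour (0-23) ≥ 9: 13 ≥ 9 is true
  NOT resource owner approved: yes → false
  session risk score > 42: 90 > 42 is true
  clearance level ≤ 3: 5 ≤ 3 is false
Combine:
[1.1.1] true AND true = true
[1.1.2] true AND false AND false = false
[1.1.3] exactly-one(true, false) = true
[1.1] true AND false AND true = false
[1.2.1.1.1] false OR false = false
[1.2.1.1] NOT false = true
[1.2.1] NOT true = false
[1.2.2] true AND true = true
[1.2.3.1] true OR false = true
[1.2.3] NOT true = false
[1.2.4] true → false = false
[1.2] false OR true OR false OR false = true
[1] false OR true = true
[root] NOT true = false
Overall: false → denied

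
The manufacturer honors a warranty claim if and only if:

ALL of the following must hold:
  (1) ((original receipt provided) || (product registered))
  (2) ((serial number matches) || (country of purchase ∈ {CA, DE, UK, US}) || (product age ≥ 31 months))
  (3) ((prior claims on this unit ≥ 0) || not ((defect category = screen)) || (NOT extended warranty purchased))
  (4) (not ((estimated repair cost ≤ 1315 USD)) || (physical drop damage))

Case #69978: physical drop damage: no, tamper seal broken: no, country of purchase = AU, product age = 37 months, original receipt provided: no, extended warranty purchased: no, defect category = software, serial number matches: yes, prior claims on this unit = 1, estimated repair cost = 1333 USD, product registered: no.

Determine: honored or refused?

Atomic conditions:
  original receipt provided: no → false
  product registered: no → false
  serial number matches: yes → true
  country of purchase ∈ {CA, DE, UK, US}: AU is not in the set → false
  product age ≥ 31 months: 37 ≥ 31 is true
  prior claims on this unit ≥ 0: 1 ≥ 0 is true
  defect category = screen: software == screen is false
  NOT extended warranty purchased: no → true
  estimated repair cost ≤ 1315 USD: 1333 ≤ 1315 is false
  physical drop damage: no → false
Combine:
[1] false OR false = false
[2] true OR false OR true = true
[3.2] NOT false = true
[3] true OR true OR true = true
[4.1] NOT false = true
[4] true OR false = true
[root] false AND true AND true AND true = false
Overall: false → refused

Refused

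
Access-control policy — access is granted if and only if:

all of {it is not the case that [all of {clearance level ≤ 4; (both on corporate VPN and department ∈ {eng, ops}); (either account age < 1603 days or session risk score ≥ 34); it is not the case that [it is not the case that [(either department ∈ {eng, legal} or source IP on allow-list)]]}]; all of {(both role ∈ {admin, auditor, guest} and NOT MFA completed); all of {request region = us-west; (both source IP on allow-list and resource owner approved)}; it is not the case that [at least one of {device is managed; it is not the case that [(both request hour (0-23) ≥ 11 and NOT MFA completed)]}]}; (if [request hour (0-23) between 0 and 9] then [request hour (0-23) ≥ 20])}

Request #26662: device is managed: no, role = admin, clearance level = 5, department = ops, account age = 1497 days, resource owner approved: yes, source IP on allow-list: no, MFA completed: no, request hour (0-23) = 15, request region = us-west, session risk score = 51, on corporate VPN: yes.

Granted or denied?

Denied

Atomic conditions:
  clearance level ≤ 4: 5 ≤ 4 is false
  on corporate VPN: yes → true
  department ∈ {eng, ops}: ops is in the set → true
  account age < 1603 days: 1497 < 1603 is true
  session risk score ≥ 34: 51 ≥ 34 is true
  department ∈ {eng, legal}: ops is not in the set → false
  source IP on allow-list: no → false
  role ∈ {admin, auditor, guest}: admin is in the set → true
  NOT MFA completed: no → true
  request region = us-west: us-west == us-west is true
  resource owner approved: yes → true
  device is managed: no → false
  request hour (0-23) ≥ 11: 15 ≥ 11 is true
  request hour (0-23) between 0 and 9: 15 in [0, 9] is false
  request hour (0-23) ≥ 20: 15 ≥ 20 is false
Combine:
[1.1.2] true AND true = true
[1.1.3] true OR true = true
[1.1.4.1.1] false OR false = false
[1.1.4.1] NOT false = true
[1.1.4] NOT true = false
[1.1] false AND true AND true AND false = false
[1] NOT false = true
[2.1] true AND true = true
[2.2.2] false AND true = false
[2.2] true AND false = false
[2.3.1.2.1] true AND true = true
[2.3.1.2] NOT true = false
[2.3.1] false OR false = false
[2.3] NOT false = true
[2] true AND false AND true = false
[3] false → false (antecedent false ⇒ implication holds) = true
[root] true AND false AND true = false
Overall: false → denied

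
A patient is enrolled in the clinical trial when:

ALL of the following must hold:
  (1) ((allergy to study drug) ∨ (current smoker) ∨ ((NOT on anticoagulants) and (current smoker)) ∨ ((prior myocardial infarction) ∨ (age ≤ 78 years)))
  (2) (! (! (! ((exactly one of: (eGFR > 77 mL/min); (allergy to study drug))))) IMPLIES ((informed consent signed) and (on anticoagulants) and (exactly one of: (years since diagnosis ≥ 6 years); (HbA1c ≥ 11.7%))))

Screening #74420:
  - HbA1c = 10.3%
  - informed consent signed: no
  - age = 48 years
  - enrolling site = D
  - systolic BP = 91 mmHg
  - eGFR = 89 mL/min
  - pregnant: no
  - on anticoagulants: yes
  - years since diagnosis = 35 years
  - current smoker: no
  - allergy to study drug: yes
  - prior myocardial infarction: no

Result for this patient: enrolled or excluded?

Excluded

Atomic conditions:
  allergy to study drug: yes → true
  current smoker: no → false
  NOT on anticoagulants: yes → false
  prior myocardial infarction: no → false
  age ≤ 78 years: 48 ≤ 78 is true
  eGFR > 77 mL/min: 89 > 77 is true
  informed consent signed: no → false
  on anticoagulants: yes → true
  years since diagnosis ≥ 6 years: 35 ≥ 6 is true
  HbA1c ≥ 11.7%: 10.3 ≥ 11.7 is false
Combine:
[1.3] false AND false = false
[1.4] false OR true = true
[1] true OR false OR false OR true = true
[2.1.1.1.1] exactly-one(true, true) = false
[2.1.1.1] NOT false = true
[2.1.1] NOT true = false
[2.1] NOT false = true
[2.2.3] exactly-one(true, false) = true
[2.2] false AND true AND true = false
[2] true → false = false
[root] true AND false = false
Overall: false → excluded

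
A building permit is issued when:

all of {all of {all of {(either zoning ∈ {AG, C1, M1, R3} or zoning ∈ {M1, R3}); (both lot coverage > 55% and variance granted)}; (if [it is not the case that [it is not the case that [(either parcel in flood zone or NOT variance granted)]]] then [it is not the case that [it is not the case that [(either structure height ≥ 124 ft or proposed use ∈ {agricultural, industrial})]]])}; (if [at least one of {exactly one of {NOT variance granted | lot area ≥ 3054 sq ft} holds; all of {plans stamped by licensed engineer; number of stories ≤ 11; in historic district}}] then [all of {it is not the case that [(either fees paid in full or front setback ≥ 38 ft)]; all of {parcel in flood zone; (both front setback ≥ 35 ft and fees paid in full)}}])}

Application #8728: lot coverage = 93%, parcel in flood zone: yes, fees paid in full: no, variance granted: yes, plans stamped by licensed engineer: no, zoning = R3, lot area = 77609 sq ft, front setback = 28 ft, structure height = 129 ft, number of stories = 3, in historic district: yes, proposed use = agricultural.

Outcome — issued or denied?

Denied

Atomic conditions:
  zoning ∈ {AG, C1, M1, R3}: R3 is in the set → true
  zoning ∈ {M1, R3}: R3 is in the set → true
  lot coverage > 55%: 93 > 55 is true
  variance granted: yes → true
  parcel in flood zone: yes → true
  NOT variance granted: yes → false
  structure height ≥ 124 ft: 129 ≥ 124 is true
  proposed use ∈ {agricultural, industrial}: agricultural is in the set → true
  lot area ≥ 3054 sq ft: 77609 ≥ 3054 is true
  plans stamped by licensed engineer: no → false
  number of stories ≤ 11: 3 ≤ 11 is true
  in historic district: yes → true
  fees paid in full: no → false
  front setback ≥ 38 ft: 28 ≥ 38 is false
  front setback ≥ 35 ft: 28 ≥ 35 is false
Combine:
[1.1.1] true OR true = true
[1.1.2] true AND true = true
[1.1] true AND true = true
[1.2.1.1.1] true OR false = true
[1.2.1.1] NOT true = false
[1.2.1] NOT false = true
[1.2.2.1.1] true OR true = true
[1.2.2.1] NOT true = false
[1.2.2] NOT false = true
[1.2] true → true = true
[1] true AND true = true
[2.1.1] exactly-one(false, true) = true
[2.1.2] false AND true AND true = false
[2.1] true OR false = true
[2.2.1.1] false OR false = false
[2.2.1] NOT false = true
[2.2.2.2] false AND false = false
[2.2.2] true AND false = false
[2.2] true AND false = false
[2] true → false = false
[root] true AND false = false
Overall: false → denied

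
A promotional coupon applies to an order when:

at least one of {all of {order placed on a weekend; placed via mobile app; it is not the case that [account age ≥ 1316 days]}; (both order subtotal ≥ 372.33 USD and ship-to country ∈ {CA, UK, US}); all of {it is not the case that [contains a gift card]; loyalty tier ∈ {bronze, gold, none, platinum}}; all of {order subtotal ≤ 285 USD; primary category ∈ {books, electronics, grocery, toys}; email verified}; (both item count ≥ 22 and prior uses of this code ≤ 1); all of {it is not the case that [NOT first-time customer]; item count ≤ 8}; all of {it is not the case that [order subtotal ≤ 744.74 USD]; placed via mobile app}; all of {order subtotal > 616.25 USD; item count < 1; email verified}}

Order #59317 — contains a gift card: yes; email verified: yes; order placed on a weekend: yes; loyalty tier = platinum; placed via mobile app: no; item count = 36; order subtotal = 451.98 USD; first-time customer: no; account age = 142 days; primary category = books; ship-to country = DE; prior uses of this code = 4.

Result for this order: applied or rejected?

Rejected

Atomic conditions:
  order placed on a weekend: yes → true
  placed via mobile app: no → false
  account age ≥ 1316 days: 142 ≥ 1316 is false
  order subtotal ≥ 372.33 USD: 451.98 ≥ 372.33 is true
  ship-to country ∈ {CA, UK, US}: DE is not in the set → false
  contains a gift card: yes → true
  loyalty tier ∈ {bronze, gold, none, platinum}: platinum is in the set → true
  order subtotal ≤ 285 USD: 451.98 ≤ 285 is false
  primary category ∈ {books, electronics, grocery, toys}: books is in the set → true
  email verified: yes → true
  item count ≥ 22: 36 ≥ 22 is true
  prior uses of this code ≤ 1: 4 ≤ 1 is false
  NOT first-time customer: no → true
  item count ≤ 8: 36 ≤ 8 is false
  order subtotal ≤ 744.74 USD: 451.98 ≤ 744.74 is true
  order subtotal > 616.25 USD: 451.98 > 616.25 is false
  item count < 1: 36 < 1 is false
Combine:
[1.3] NOT false = true
[1] true AND false AND true = false
[2] true AND false = false
[3.1] NOT true = false
[3] false AND true = false
[4] false AND true AND true = false
[5] true AND false = false
[6.1] NOT true = false
[6] false AND false = false
[7.1] NOT true = false
[7] false AND false = false
[8] false AND false AND true = false
[root] false OR false OR false OR false OR false OR false OR false OR false = false
Overall: false → rejected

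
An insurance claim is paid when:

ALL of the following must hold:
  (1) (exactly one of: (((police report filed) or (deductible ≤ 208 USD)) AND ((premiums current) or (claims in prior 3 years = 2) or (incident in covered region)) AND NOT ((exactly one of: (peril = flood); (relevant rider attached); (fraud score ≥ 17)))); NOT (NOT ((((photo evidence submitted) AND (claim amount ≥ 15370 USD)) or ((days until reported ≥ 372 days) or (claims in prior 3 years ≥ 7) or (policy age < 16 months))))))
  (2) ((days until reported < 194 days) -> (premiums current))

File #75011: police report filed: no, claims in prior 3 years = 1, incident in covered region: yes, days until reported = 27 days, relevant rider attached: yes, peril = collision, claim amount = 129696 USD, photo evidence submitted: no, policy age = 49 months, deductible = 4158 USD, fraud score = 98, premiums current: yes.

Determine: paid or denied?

Denied

Atomic conditions:
  police report filed: no → false
  deductible ≤ 208 USD: 4158 ≤ 208 is false
  premiums current: yes → true
  claims in prior 3 years = 2: 1 == 2 is false
  incident in covered region: yes → true
  peril = flood: collision == flood is false
  relevant rider attached: yes → true
  fraud score ≥ 17: 98 ≥ 17 is true
  photo evidence submitted: no → false
  claim amount ≥ 15370 USD: 129696 ≥ 15370 is true
  days until reported ≥ 372 days: 27 ≥ 372 is false
  claims in prior 3 years ≥ 7: 1 ≥ 7 is false
  policy age < 16 months: 49 < 16 is false
  days until reported < 194 days: 27 < 194 is true
Combine:
[1.1.1] false OR false = false
[1.1.2] true OR false OR true = true
[1.1.3.1] exactly-one(false, true, true) = false
[1.1.3] NOT false = true
[1.1] false AND true AND true = false
[1.2.1.1.1] false AND true = false
[1.2.1.1.2] false OR false OR false = false
[1.2.1.1] false OR false = false
[1.2.1] NOT false = true
[1.2] NOT true = false
[1] exactly-one(false, false) = false
[2] true → true = true
[root] false AND true = false
Overall: false → denied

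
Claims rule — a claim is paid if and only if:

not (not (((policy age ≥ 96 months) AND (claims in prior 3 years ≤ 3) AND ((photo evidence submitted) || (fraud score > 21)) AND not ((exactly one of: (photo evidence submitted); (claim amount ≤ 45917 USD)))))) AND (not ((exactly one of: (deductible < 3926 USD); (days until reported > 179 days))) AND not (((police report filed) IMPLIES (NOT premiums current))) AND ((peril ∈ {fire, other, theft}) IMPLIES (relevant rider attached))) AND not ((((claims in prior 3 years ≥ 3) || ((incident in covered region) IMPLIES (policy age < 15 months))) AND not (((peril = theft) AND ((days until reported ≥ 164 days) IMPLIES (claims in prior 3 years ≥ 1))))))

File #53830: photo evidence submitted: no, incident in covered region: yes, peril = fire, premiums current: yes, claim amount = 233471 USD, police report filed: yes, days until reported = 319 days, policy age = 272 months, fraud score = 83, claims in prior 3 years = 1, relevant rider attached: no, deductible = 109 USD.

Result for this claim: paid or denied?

Denied

Atomic conditions:
  policy age ≥ 96 months: 272 ≥ 96 is true
  claims in prior 3 years ≤ 3: 1 ≤ 3 is true
  photo evidence submitted: no → false
  fraud score > 21: 83 > 21 is true
  claim amount ≤ 45917 USD: 233471 ≤ 45917 is false
  deductible < 3926 USD: 109 < 3926 is true
  days until reported > 179 days: 319 > 179 is true
  police report filed: yes → true
  NOT premiums current: yes → false
  peril ∈ {fire, other, theft}: fire is in the set → true
  relevant rider attached: no → false
  claims in prior 3 years ≥ 3: 1 ≥ 3 is false
  incident in covered region: yes → true
  policy age < 15 months: 272 < 15 is false
  peril = theft: fire == theft is false
  days until reported ≥ 164 days: 319 ≥ 164 is true
  claims in prior 3 years ≥ 1: 1 ≥ 1 is true
Combine:
[1.1.1.3] false OR true = true
[1.1.1.4.1] exactly-one(false, false) = false
[1.1.1.4] NOT false = true
[1.1.1] true AND true AND true AND true = true
[1.1] NOT true = false
[1] NOT false = true
[2.1.1] exactly-one(true, true) = false
[2.1] NOT false = true
[2.2.1] true → false = false
[2.2] NOT false = true
[2.3] true → false = false
[2] true AND true AND false = false
[3.1.1.2] true → false = false
[3.1.1] false OR false = false
[3.1.2.1.2] true → true = true
[3.1.2.1] false AND true = false
[3.1.2] NOT false = true
[3.1] false AND true = false
[3] NOT false = true
[root] true AND false AND true = false
Overall: false → denied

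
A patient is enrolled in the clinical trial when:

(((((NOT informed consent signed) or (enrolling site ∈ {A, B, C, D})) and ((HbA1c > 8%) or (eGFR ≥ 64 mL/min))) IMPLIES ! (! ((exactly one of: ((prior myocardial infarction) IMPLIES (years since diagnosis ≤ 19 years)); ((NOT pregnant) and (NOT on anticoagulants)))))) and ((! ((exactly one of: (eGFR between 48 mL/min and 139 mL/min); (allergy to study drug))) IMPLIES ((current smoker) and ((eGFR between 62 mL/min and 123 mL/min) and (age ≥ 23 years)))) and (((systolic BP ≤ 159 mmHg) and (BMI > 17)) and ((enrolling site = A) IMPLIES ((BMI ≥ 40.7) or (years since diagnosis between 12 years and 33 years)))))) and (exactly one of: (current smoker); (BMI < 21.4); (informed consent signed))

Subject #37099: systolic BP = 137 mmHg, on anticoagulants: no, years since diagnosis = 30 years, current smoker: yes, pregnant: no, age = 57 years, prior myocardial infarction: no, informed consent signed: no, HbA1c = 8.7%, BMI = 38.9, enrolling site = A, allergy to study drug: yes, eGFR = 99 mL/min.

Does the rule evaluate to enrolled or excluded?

Atomic conditions:
  NOT informed consent signed: no → true
  enrolling site ∈ {A, B, C, D}: A is in the set → true
  HbA1c > 8%: 8.7 > 8 is true
  eGFR ≥ 64 mL/min: 99 ≥ 64 is true
  prior myocardial infarction: no → false
  years since diagnosis ≤ 19 years: 30 ≤ 19 is false
  NOT pregnant: no → true
  NOT on anticoagulants: no → true
  eGFR between 48 mL/min and 139 mL/min: 99 in [48, 139] is true
  allergy to study drug: yes → true
  current smoker: yes → true
  eGFR between 62 mL/min and 123 mL/min: 99 in [62, 123] is true
  age ≥ 23 years: 57 ≥ 23 is true
  systolic BP ≤ 159 mmHg: 137 ≤ 159 is true
  BMI > 17: 38.9 > 17 is true
  enrolling site = A: A == A is true
  BMI ≥ 40.7: 38.9 ≥ 40.7 is false
  years since diagnosis between 12 years and 33 years: 30 in [12, 33] is true
  BMI < 21.4: 38.9 < 21.4 is false
  informed consent signed: no → false
Combine:
[1.1.1.1] true OR true = true
[1.1.1.2] true OR true = true
[1.1.1] true AND true = true
[1.1.2.1.1.1] false → false (antecedent false ⇒ implication holds) = true
[1.1.2.1.1.2] true AND true = true
[1.1.2.1.1] exactly-one(true, true) = false
[1.1.2.1] NOT false = true
[1.1.2] NOT true = false
[1.1] true → false = false
[1.2.1.1.1] exactly-one(true, true) = false
[1.2.1.1] NOT false = true
[1.2.1.2.2] true AND true = true
[1.2.1.2] true AND true = true
[1.2.1] true → true = true
[1.2.2.1] true AND true = true
[1.2.2.2.2] false OR true = true
[1.2.2.2] true → true = true
[1.2.2] true AND true = true
[1.2] true AND true = true
[1] false AND true = false
[2] exactly-one(true, false, false) = true
[root] false AND true = false
Overall: false → excluded

Excluded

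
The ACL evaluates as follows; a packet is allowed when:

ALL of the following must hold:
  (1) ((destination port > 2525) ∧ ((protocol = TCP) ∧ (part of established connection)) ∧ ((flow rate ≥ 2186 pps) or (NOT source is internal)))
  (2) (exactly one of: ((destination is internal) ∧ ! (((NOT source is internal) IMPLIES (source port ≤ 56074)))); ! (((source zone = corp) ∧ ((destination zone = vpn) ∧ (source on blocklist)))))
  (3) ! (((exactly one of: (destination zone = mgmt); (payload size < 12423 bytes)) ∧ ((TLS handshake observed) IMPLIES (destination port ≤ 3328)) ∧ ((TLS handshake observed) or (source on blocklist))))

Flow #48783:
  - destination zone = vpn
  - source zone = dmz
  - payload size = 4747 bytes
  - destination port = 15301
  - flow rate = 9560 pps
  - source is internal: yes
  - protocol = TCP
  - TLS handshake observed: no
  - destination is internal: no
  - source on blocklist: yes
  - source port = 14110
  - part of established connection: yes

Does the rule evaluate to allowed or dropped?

Dropped

Atomic conditions:
  destination port > 2525: 15301 > 2525 is true
  protocol = TCP: TCP == TCP is true
  part of established connection: yes → true
  flow rate ≥ 2186 pps: 9560 ≥ 2186 is true
  NOT source is internal: yes → false
  destination is internal: no → false
  source port ≤ 56074: 14110 ≤ 56074 is true
  source zone = corp: dmz == corp is false
  destination zone = vpn: vpn == vpn is true
  source on blocklist: yes → true
  destination zone = mgmt: vpn == mgmt is false
  payload size < 12423 bytes: 4747 < 12423 is true
  TLS handshake observed: no → false
  destination port ≤ 3328: 15301 ≤ 3328 is false
Combine:
[1.2] true AND true = true
[1.3] true OR false = true
[1] true AND true AND true = true
[2.1.2.1] false → true (antecedent false ⇒ implication holds) = true
[2.1.2] NOT true = false
[2.1] false AND false = false
[2.2.1.2] true AND true = true
[2.2.1] false AND true = false
[2.2] NOT false = true
[2] exactly-one(false, true) = true
[3.1.1] exactly-one(false, true) = true
[3.1.2] false → false (antecedent false ⇒ implication holds) = true
[3.1.3] false OR true = true
[3.1] true AND true AND true = true
[3] NOT true = false
[root] true AND true AND false = false
Overall: false → dropped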